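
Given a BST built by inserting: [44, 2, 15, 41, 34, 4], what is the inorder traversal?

Tree insertion order: [44, 2, 15, 41, 34, 4]
Tree (level-order array): [44, 2, None, None, 15, 4, 41, None, None, 34]
Inorder traversal: [2, 4, 15, 34, 41, 44]


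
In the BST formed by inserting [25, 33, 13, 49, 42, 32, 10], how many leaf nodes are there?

Tree built from: [25, 33, 13, 49, 42, 32, 10]
Tree (level-order array): [25, 13, 33, 10, None, 32, 49, None, None, None, None, 42]
Rule: A leaf has 0 children.
Per-node child counts:
  node 25: 2 child(ren)
  node 13: 1 child(ren)
  node 10: 0 child(ren)
  node 33: 2 child(ren)
  node 32: 0 child(ren)
  node 49: 1 child(ren)
  node 42: 0 child(ren)
Matching nodes: [10, 32, 42]
Count of leaf nodes: 3


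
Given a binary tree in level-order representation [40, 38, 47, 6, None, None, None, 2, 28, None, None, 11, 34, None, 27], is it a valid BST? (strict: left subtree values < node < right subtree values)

Level-order array: [40, 38, 47, 6, None, None, None, 2, 28, None, None, 11, 34, None, 27]
Validate using subtree bounds (lo, hi): at each node, require lo < value < hi,
then recurse left with hi=value and right with lo=value.
Preorder trace (stopping at first violation):
  at node 40 with bounds (-inf, +inf): OK
  at node 38 with bounds (-inf, 40): OK
  at node 6 with bounds (-inf, 38): OK
  at node 2 with bounds (-inf, 6): OK
  at node 28 with bounds (6, 38): OK
  at node 11 with bounds (6, 28): OK
  at node 27 with bounds (11, 28): OK
  at node 34 with bounds (28, 38): OK
  at node 47 with bounds (40, +inf): OK
No violation found at any node.
Result: Valid BST


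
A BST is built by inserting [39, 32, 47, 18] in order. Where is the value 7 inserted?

Starting tree (level order): [39, 32, 47, 18]
Insertion path: 39 -> 32 -> 18
Result: insert 7 as left child of 18
Final tree (level order): [39, 32, 47, 18, None, None, None, 7]


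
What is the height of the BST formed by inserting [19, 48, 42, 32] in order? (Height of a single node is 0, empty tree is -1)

Insertion order: [19, 48, 42, 32]
Tree (level-order array): [19, None, 48, 42, None, 32]
Compute height bottom-up (empty subtree = -1):
  height(32) = 1 + max(-1, -1) = 0
  height(42) = 1 + max(0, -1) = 1
  height(48) = 1 + max(1, -1) = 2
  height(19) = 1 + max(-1, 2) = 3
Height = 3


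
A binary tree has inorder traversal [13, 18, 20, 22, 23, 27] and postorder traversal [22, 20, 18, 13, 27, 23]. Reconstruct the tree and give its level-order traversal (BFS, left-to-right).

Inorder:   [13, 18, 20, 22, 23, 27]
Postorder: [22, 20, 18, 13, 27, 23]
Algorithm: postorder visits root last, so walk postorder right-to-left;
each value is the root of the current inorder slice — split it at that
value, recurse on the right subtree first, then the left.
Recursive splits:
  root=23; inorder splits into left=[13, 18, 20, 22], right=[27]
  root=27; inorder splits into left=[], right=[]
  root=13; inorder splits into left=[], right=[18, 20, 22]
  root=18; inorder splits into left=[], right=[20, 22]
  root=20; inorder splits into left=[], right=[22]
  root=22; inorder splits into left=[], right=[]
Reconstructed level-order: [23, 13, 27, 18, 20, 22]


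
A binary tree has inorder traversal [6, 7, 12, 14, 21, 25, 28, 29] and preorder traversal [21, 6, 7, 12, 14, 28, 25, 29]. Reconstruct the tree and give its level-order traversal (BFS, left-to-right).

Inorder:  [6, 7, 12, 14, 21, 25, 28, 29]
Preorder: [21, 6, 7, 12, 14, 28, 25, 29]
Algorithm: preorder visits root first, so consume preorder in order;
for each root, split the current inorder slice at that value into
left-subtree inorder and right-subtree inorder, then recurse.
Recursive splits:
  root=21; inorder splits into left=[6, 7, 12, 14], right=[25, 28, 29]
  root=6; inorder splits into left=[], right=[7, 12, 14]
  root=7; inorder splits into left=[], right=[12, 14]
  root=12; inorder splits into left=[], right=[14]
  root=14; inorder splits into left=[], right=[]
  root=28; inorder splits into left=[25], right=[29]
  root=25; inorder splits into left=[], right=[]
  root=29; inorder splits into left=[], right=[]
Reconstructed level-order: [21, 6, 28, 7, 25, 29, 12, 14]


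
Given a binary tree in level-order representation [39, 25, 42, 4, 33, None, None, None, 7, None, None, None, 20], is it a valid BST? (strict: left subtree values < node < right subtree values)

Level-order array: [39, 25, 42, 4, 33, None, None, None, 7, None, None, None, 20]
Validate using subtree bounds (lo, hi): at each node, require lo < value < hi,
then recurse left with hi=value and right with lo=value.
Preorder trace (stopping at first violation):
  at node 39 with bounds (-inf, +inf): OK
  at node 25 with bounds (-inf, 39): OK
  at node 4 with bounds (-inf, 25): OK
  at node 7 with bounds (4, 25): OK
  at node 20 with bounds (7, 25): OK
  at node 33 with bounds (25, 39): OK
  at node 42 with bounds (39, +inf): OK
No violation found at any node.
Result: Valid BST


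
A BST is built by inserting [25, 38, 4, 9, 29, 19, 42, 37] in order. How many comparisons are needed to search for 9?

Search path for 9: 25 -> 4 -> 9
Found: True
Comparisons: 3


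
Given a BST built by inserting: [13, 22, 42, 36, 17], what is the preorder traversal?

Tree insertion order: [13, 22, 42, 36, 17]
Tree (level-order array): [13, None, 22, 17, 42, None, None, 36]
Preorder traversal: [13, 22, 17, 42, 36]


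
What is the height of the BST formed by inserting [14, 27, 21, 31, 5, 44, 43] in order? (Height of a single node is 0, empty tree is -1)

Insertion order: [14, 27, 21, 31, 5, 44, 43]
Tree (level-order array): [14, 5, 27, None, None, 21, 31, None, None, None, 44, 43]
Compute height bottom-up (empty subtree = -1):
  height(5) = 1 + max(-1, -1) = 0
  height(21) = 1 + max(-1, -1) = 0
  height(43) = 1 + max(-1, -1) = 0
  height(44) = 1 + max(0, -1) = 1
  height(31) = 1 + max(-1, 1) = 2
  height(27) = 1 + max(0, 2) = 3
  height(14) = 1 + max(0, 3) = 4
Height = 4


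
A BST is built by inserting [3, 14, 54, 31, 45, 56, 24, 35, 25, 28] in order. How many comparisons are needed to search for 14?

Search path for 14: 3 -> 14
Found: True
Comparisons: 2


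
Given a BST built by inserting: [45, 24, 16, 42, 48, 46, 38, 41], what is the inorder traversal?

Tree insertion order: [45, 24, 16, 42, 48, 46, 38, 41]
Tree (level-order array): [45, 24, 48, 16, 42, 46, None, None, None, 38, None, None, None, None, 41]
Inorder traversal: [16, 24, 38, 41, 42, 45, 46, 48]


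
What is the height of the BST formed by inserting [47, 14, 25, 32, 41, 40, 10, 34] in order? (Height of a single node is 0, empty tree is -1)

Insertion order: [47, 14, 25, 32, 41, 40, 10, 34]
Tree (level-order array): [47, 14, None, 10, 25, None, None, None, 32, None, 41, 40, None, 34]
Compute height bottom-up (empty subtree = -1):
  height(10) = 1 + max(-1, -1) = 0
  height(34) = 1 + max(-1, -1) = 0
  height(40) = 1 + max(0, -1) = 1
  height(41) = 1 + max(1, -1) = 2
  height(32) = 1 + max(-1, 2) = 3
  height(25) = 1 + max(-1, 3) = 4
  height(14) = 1 + max(0, 4) = 5
  height(47) = 1 + max(5, -1) = 6
Height = 6


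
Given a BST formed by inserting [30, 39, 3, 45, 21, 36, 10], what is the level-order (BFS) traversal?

Tree insertion order: [30, 39, 3, 45, 21, 36, 10]
Tree (level-order array): [30, 3, 39, None, 21, 36, 45, 10]
BFS from the root, enqueuing left then right child of each popped node:
  queue [30] -> pop 30, enqueue [3, 39], visited so far: [30]
  queue [3, 39] -> pop 3, enqueue [21], visited so far: [30, 3]
  queue [39, 21] -> pop 39, enqueue [36, 45], visited so far: [30, 3, 39]
  queue [21, 36, 45] -> pop 21, enqueue [10], visited so far: [30, 3, 39, 21]
  queue [36, 45, 10] -> pop 36, enqueue [none], visited so far: [30, 3, 39, 21, 36]
  queue [45, 10] -> pop 45, enqueue [none], visited so far: [30, 3, 39, 21, 36, 45]
  queue [10] -> pop 10, enqueue [none], visited so far: [30, 3, 39, 21, 36, 45, 10]
Result: [30, 3, 39, 21, 36, 45, 10]


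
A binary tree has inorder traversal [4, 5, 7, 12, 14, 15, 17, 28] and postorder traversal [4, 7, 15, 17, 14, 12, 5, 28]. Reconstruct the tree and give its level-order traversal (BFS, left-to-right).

Inorder:   [4, 5, 7, 12, 14, 15, 17, 28]
Postorder: [4, 7, 15, 17, 14, 12, 5, 28]
Algorithm: postorder visits root last, so walk postorder right-to-left;
each value is the root of the current inorder slice — split it at that
value, recurse on the right subtree first, then the left.
Recursive splits:
  root=28; inorder splits into left=[4, 5, 7, 12, 14, 15, 17], right=[]
  root=5; inorder splits into left=[4], right=[7, 12, 14, 15, 17]
  root=12; inorder splits into left=[7], right=[14, 15, 17]
  root=14; inorder splits into left=[], right=[15, 17]
  root=17; inorder splits into left=[15], right=[]
  root=15; inorder splits into left=[], right=[]
  root=7; inorder splits into left=[], right=[]
  root=4; inorder splits into left=[], right=[]
Reconstructed level-order: [28, 5, 4, 12, 7, 14, 17, 15]


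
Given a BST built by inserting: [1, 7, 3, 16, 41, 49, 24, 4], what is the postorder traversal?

Tree insertion order: [1, 7, 3, 16, 41, 49, 24, 4]
Tree (level-order array): [1, None, 7, 3, 16, None, 4, None, 41, None, None, 24, 49]
Postorder traversal: [4, 3, 24, 49, 41, 16, 7, 1]


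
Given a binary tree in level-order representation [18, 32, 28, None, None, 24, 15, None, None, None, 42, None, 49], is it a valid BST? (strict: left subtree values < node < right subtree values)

Level-order array: [18, 32, 28, None, None, 24, 15, None, None, None, 42, None, 49]
Validate using subtree bounds (lo, hi): at each node, require lo < value < hi,
then recurse left with hi=value and right with lo=value.
Preorder trace (stopping at first violation):
  at node 18 with bounds (-inf, +inf): OK
  at node 32 with bounds (-inf, 18): VIOLATION
Node 32 violates its bound: not (-inf < 32 < 18).
Result: Not a valid BST


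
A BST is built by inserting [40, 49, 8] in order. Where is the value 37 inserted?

Starting tree (level order): [40, 8, 49]
Insertion path: 40 -> 8
Result: insert 37 as right child of 8
Final tree (level order): [40, 8, 49, None, 37]


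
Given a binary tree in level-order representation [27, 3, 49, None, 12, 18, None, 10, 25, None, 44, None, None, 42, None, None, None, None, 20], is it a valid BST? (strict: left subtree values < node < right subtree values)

Level-order array: [27, 3, 49, None, 12, 18, None, 10, 25, None, 44, None, None, 42, None, None, None, None, 20]
Validate using subtree bounds (lo, hi): at each node, require lo < value < hi,
then recurse left with hi=value and right with lo=value.
Preorder trace (stopping at first violation):
  at node 27 with bounds (-inf, +inf): OK
  at node 3 with bounds (-inf, 27): OK
  at node 12 with bounds (3, 27): OK
  at node 10 with bounds (3, 12): OK
  at node 25 with bounds (12, 27): OK
  at node 42 with bounds (12, 25): VIOLATION
Node 42 violates its bound: not (12 < 42 < 25).
Result: Not a valid BST


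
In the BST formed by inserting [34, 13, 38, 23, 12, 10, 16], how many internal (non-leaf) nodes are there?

Tree built from: [34, 13, 38, 23, 12, 10, 16]
Tree (level-order array): [34, 13, 38, 12, 23, None, None, 10, None, 16]
Rule: An internal node has at least one child.
Per-node child counts:
  node 34: 2 child(ren)
  node 13: 2 child(ren)
  node 12: 1 child(ren)
  node 10: 0 child(ren)
  node 23: 1 child(ren)
  node 16: 0 child(ren)
  node 38: 0 child(ren)
Matching nodes: [34, 13, 12, 23]
Count of internal (non-leaf) nodes: 4


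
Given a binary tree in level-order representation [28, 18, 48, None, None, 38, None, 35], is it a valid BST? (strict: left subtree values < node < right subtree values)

Level-order array: [28, 18, 48, None, None, 38, None, 35]
Validate using subtree bounds (lo, hi): at each node, require lo < value < hi,
then recurse left with hi=value and right with lo=value.
Preorder trace (stopping at first violation):
  at node 28 with bounds (-inf, +inf): OK
  at node 18 with bounds (-inf, 28): OK
  at node 48 with bounds (28, +inf): OK
  at node 38 with bounds (28, 48): OK
  at node 35 with bounds (28, 38): OK
No violation found at any node.
Result: Valid BST


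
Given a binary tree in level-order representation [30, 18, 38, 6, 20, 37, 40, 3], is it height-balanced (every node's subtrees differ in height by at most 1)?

Tree (level-order array): [30, 18, 38, 6, 20, 37, 40, 3]
Definition: a tree is height-balanced if, at every node, |h(left) - h(right)| <= 1 (empty subtree has height -1).
Bottom-up per-node check:
  node 3: h_left=-1, h_right=-1, diff=0 [OK], height=0
  node 6: h_left=0, h_right=-1, diff=1 [OK], height=1
  node 20: h_left=-1, h_right=-1, diff=0 [OK], height=0
  node 18: h_left=1, h_right=0, diff=1 [OK], height=2
  node 37: h_left=-1, h_right=-1, diff=0 [OK], height=0
  node 40: h_left=-1, h_right=-1, diff=0 [OK], height=0
  node 38: h_left=0, h_right=0, diff=0 [OK], height=1
  node 30: h_left=2, h_right=1, diff=1 [OK], height=3
All nodes satisfy the balance condition.
Result: Balanced


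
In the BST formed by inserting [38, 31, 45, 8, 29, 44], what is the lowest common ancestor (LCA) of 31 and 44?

Tree insertion order: [38, 31, 45, 8, 29, 44]
Tree (level-order array): [38, 31, 45, 8, None, 44, None, None, 29]
In a BST, the LCA of p=31, q=44 is the first node v on the
root-to-leaf path with p <= v <= q (go left if both < v, right if both > v).
Walk from root:
  at 38: 31 <= 38 <= 44, this is the LCA
LCA = 38


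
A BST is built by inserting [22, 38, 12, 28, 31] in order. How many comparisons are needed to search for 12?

Search path for 12: 22 -> 12
Found: True
Comparisons: 2


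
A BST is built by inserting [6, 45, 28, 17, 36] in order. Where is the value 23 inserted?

Starting tree (level order): [6, None, 45, 28, None, 17, 36]
Insertion path: 6 -> 45 -> 28 -> 17
Result: insert 23 as right child of 17
Final tree (level order): [6, None, 45, 28, None, 17, 36, None, 23]


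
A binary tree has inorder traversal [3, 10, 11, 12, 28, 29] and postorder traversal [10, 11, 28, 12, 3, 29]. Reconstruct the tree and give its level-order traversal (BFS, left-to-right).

Inorder:   [3, 10, 11, 12, 28, 29]
Postorder: [10, 11, 28, 12, 3, 29]
Algorithm: postorder visits root last, so walk postorder right-to-left;
each value is the root of the current inorder slice — split it at that
value, recurse on the right subtree first, then the left.
Recursive splits:
  root=29; inorder splits into left=[3, 10, 11, 12, 28], right=[]
  root=3; inorder splits into left=[], right=[10, 11, 12, 28]
  root=12; inorder splits into left=[10, 11], right=[28]
  root=28; inorder splits into left=[], right=[]
  root=11; inorder splits into left=[10], right=[]
  root=10; inorder splits into left=[], right=[]
Reconstructed level-order: [29, 3, 12, 11, 28, 10]


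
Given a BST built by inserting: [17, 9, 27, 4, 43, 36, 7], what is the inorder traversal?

Tree insertion order: [17, 9, 27, 4, 43, 36, 7]
Tree (level-order array): [17, 9, 27, 4, None, None, 43, None, 7, 36]
Inorder traversal: [4, 7, 9, 17, 27, 36, 43]


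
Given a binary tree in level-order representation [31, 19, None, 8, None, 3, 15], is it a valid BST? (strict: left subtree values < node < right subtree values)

Level-order array: [31, 19, None, 8, None, 3, 15]
Validate using subtree bounds (lo, hi): at each node, require lo < value < hi,
then recurse left with hi=value and right with lo=value.
Preorder trace (stopping at first violation):
  at node 31 with bounds (-inf, +inf): OK
  at node 19 with bounds (-inf, 31): OK
  at node 8 with bounds (-inf, 19): OK
  at node 3 with bounds (-inf, 8): OK
  at node 15 with bounds (8, 19): OK
No violation found at any node.
Result: Valid BST


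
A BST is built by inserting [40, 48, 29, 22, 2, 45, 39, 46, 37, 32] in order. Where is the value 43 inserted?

Starting tree (level order): [40, 29, 48, 22, 39, 45, None, 2, None, 37, None, None, 46, None, None, 32]
Insertion path: 40 -> 48 -> 45
Result: insert 43 as left child of 45
Final tree (level order): [40, 29, 48, 22, 39, 45, None, 2, None, 37, None, 43, 46, None, None, 32]


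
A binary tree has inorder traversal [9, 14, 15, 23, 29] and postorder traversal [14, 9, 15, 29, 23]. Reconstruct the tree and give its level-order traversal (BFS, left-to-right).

Inorder:   [9, 14, 15, 23, 29]
Postorder: [14, 9, 15, 29, 23]
Algorithm: postorder visits root last, so walk postorder right-to-left;
each value is the root of the current inorder slice — split it at that
value, recurse on the right subtree first, then the left.
Recursive splits:
  root=23; inorder splits into left=[9, 14, 15], right=[29]
  root=29; inorder splits into left=[], right=[]
  root=15; inorder splits into left=[9, 14], right=[]
  root=9; inorder splits into left=[], right=[14]
  root=14; inorder splits into left=[], right=[]
Reconstructed level-order: [23, 15, 29, 9, 14]


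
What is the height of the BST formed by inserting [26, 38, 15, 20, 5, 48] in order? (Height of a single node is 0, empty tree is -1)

Insertion order: [26, 38, 15, 20, 5, 48]
Tree (level-order array): [26, 15, 38, 5, 20, None, 48]
Compute height bottom-up (empty subtree = -1):
  height(5) = 1 + max(-1, -1) = 0
  height(20) = 1 + max(-1, -1) = 0
  height(15) = 1 + max(0, 0) = 1
  height(48) = 1 + max(-1, -1) = 0
  height(38) = 1 + max(-1, 0) = 1
  height(26) = 1 + max(1, 1) = 2
Height = 2


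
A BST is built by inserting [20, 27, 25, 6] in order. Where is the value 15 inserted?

Starting tree (level order): [20, 6, 27, None, None, 25]
Insertion path: 20 -> 6
Result: insert 15 as right child of 6
Final tree (level order): [20, 6, 27, None, 15, 25]


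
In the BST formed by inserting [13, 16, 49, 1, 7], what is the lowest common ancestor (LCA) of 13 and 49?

Tree insertion order: [13, 16, 49, 1, 7]
Tree (level-order array): [13, 1, 16, None, 7, None, 49]
In a BST, the LCA of p=13, q=49 is the first node v on the
root-to-leaf path with p <= v <= q (go left if both < v, right if both > v).
Walk from root:
  at 13: 13 <= 13 <= 49, this is the LCA
LCA = 13


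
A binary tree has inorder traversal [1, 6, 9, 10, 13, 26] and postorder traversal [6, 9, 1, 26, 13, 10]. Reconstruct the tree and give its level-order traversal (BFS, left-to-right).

Inorder:   [1, 6, 9, 10, 13, 26]
Postorder: [6, 9, 1, 26, 13, 10]
Algorithm: postorder visits root last, so walk postorder right-to-left;
each value is the root of the current inorder slice — split it at that
value, recurse on the right subtree first, then the left.
Recursive splits:
  root=10; inorder splits into left=[1, 6, 9], right=[13, 26]
  root=13; inorder splits into left=[], right=[26]
  root=26; inorder splits into left=[], right=[]
  root=1; inorder splits into left=[], right=[6, 9]
  root=9; inorder splits into left=[6], right=[]
  root=6; inorder splits into left=[], right=[]
Reconstructed level-order: [10, 1, 13, 9, 26, 6]


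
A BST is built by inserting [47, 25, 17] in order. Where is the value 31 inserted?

Starting tree (level order): [47, 25, None, 17]
Insertion path: 47 -> 25
Result: insert 31 as right child of 25
Final tree (level order): [47, 25, None, 17, 31]


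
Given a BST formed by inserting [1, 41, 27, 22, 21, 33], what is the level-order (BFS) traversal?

Tree insertion order: [1, 41, 27, 22, 21, 33]
Tree (level-order array): [1, None, 41, 27, None, 22, 33, 21]
BFS from the root, enqueuing left then right child of each popped node:
  queue [1] -> pop 1, enqueue [41], visited so far: [1]
  queue [41] -> pop 41, enqueue [27], visited so far: [1, 41]
  queue [27] -> pop 27, enqueue [22, 33], visited so far: [1, 41, 27]
  queue [22, 33] -> pop 22, enqueue [21], visited so far: [1, 41, 27, 22]
  queue [33, 21] -> pop 33, enqueue [none], visited so far: [1, 41, 27, 22, 33]
  queue [21] -> pop 21, enqueue [none], visited so far: [1, 41, 27, 22, 33, 21]
Result: [1, 41, 27, 22, 33, 21]


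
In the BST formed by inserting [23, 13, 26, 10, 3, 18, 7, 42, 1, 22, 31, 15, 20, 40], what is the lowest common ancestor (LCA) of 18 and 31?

Tree insertion order: [23, 13, 26, 10, 3, 18, 7, 42, 1, 22, 31, 15, 20, 40]
Tree (level-order array): [23, 13, 26, 10, 18, None, 42, 3, None, 15, 22, 31, None, 1, 7, None, None, 20, None, None, 40]
In a BST, the LCA of p=18, q=31 is the first node v on the
root-to-leaf path with p <= v <= q (go left if both < v, right if both > v).
Walk from root:
  at 23: 18 <= 23 <= 31, this is the LCA
LCA = 23


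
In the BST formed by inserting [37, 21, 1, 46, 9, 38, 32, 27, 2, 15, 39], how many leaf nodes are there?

Tree built from: [37, 21, 1, 46, 9, 38, 32, 27, 2, 15, 39]
Tree (level-order array): [37, 21, 46, 1, 32, 38, None, None, 9, 27, None, None, 39, 2, 15]
Rule: A leaf has 0 children.
Per-node child counts:
  node 37: 2 child(ren)
  node 21: 2 child(ren)
  node 1: 1 child(ren)
  node 9: 2 child(ren)
  node 2: 0 child(ren)
  node 15: 0 child(ren)
  node 32: 1 child(ren)
  node 27: 0 child(ren)
  node 46: 1 child(ren)
  node 38: 1 child(ren)
  node 39: 0 child(ren)
Matching nodes: [2, 15, 27, 39]
Count of leaf nodes: 4


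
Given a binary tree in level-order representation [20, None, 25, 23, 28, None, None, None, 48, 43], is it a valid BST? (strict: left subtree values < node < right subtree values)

Level-order array: [20, None, 25, 23, 28, None, None, None, 48, 43]
Validate using subtree bounds (lo, hi): at each node, require lo < value < hi,
then recurse left with hi=value and right with lo=value.
Preorder trace (stopping at first violation):
  at node 20 with bounds (-inf, +inf): OK
  at node 25 with bounds (20, +inf): OK
  at node 23 with bounds (20, 25): OK
  at node 28 with bounds (25, +inf): OK
  at node 48 with bounds (28, +inf): OK
  at node 43 with bounds (28, 48): OK
No violation found at any node.
Result: Valid BST


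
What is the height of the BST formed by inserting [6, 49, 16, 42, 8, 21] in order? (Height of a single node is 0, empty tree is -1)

Insertion order: [6, 49, 16, 42, 8, 21]
Tree (level-order array): [6, None, 49, 16, None, 8, 42, None, None, 21]
Compute height bottom-up (empty subtree = -1):
  height(8) = 1 + max(-1, -1) = 0
  height(21) = 1 + max(-1, -1) = 0
  height(42) = 1 + max(0, -1) = 1
  height(16) = 1 + max(0, 1) = 2
  height(49) = 1 + max(2, -1) = 3
  height(6) = 1 + max(-1, 3) = 4
Height = 4


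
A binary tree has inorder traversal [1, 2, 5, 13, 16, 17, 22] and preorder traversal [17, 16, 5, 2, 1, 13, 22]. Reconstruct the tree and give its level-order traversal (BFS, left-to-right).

Inorder:  [1, 2, 5, 13, 16, 17, 22]
Preorder: [17, 16, 5, 2, 1, 13, 22]
Algorithm: preorder visits root first, so consume preorder in order;
for each root, split the current inorder slice at that value into
left-subtree inorder and right-subtree inorder, then recurse.
Recursive splits:
  root=17; inorder splits into left=[1, 2, 5, 13, 16], right=[22]
  root=16; inorder splits into left=[1, 2, 5, 13], right=[]
  root=5; inorder splits into left=[1, 2], right=[13]
  root=2; inorder splits into left=[1], right=[]
  root=1; inorder splits into left=[], right=[]
  root=13; inorder splits into left=[], right=[]
  root=22; inorder splits into left=[], right=[]
Reconstructed level-order: [17, 16, 22, 5, 2, 13, 1]


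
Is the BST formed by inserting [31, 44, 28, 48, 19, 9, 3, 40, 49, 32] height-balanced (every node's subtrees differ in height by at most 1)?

Tree (level-order array): [31, 28, 44, 19, None, 40, 48, 9, None, 32, None, None, 49, 3]
Definition: a tree is height-balanced if, at every node, |h(left) - h(right)| <= 1 (empty subtree has height -1).
Bottom-up per-node check:
  node 3: h_left=-1, h_right=-1, diff=0 [OK], height=0
  node 9: h_left=0, h_right=-1, diff=1 [OK], height=1
  node 19: h_left=1, h_right=-1, diff=2 [FAIL (|1--1|=2 > 1)], height=2
  node 28: h_left=2, h_right=-1, diff=3 [FAIL (|2--1|=3 > 1)], height=3
  node 32: h_left=-1, h_right=-1, diff=0 [OK], height=0
  node 40: h_left=0, h_right=-1, diff=1 [OK], height=1
  node 49: h_left=-1, h_right=-1, diff=0 [OK], height=0
  node 48: h_left=-1, h_right=0, diff=1 [OK], height=1
  node 44: h_left=1, h_right=1, diff=0 [OK], height=2
  node 31: h_left=3, h_right=2, diff=1 [OK], height=4
Node 19 violates the condition: |1 - -1| = 2 > 1.
Result: Not balanced


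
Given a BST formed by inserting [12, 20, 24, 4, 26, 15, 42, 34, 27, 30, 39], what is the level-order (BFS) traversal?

Tree insertion order: [12, 20, 24, 4, 26, 15, 42, 34, 27, 30, 39]
Tree (level-order array): [12, 4, 20, None, None, 15, 24, None, None, None, 26, None, 42, 34, None, 27, 39, None, 30]
BFS from the root, enqueuing left then right child of each popped node:
  queue [12] -> pop 12, enqueue [4, 20], visited so far: [12]
  queue [4, 20] -> pop 4, enqueue [none], visited so far: [12, 4]
  queue [20] -> pop 20, enqueue [15, 24], visited so far: [12, 4, 20]
  queue [15, 24] -> pop 15, enqueue [none], visited so far: [12, 4, 20, 15]
  queue [24] -> pop 24, enqueue [26], visited so far: [12, 4, 20, 15, 24]
  queue [26] -> pop 26, enqueue [42], visited so far: [12, 4, 20, 15, 24, 26]
  queue [42] -> pop 42, enqueue [34], visited so far: [12, 4, 20, 15, 24, 26, 42]
  queue [34] -> pop 34, enqueue [27, 39], visited so far: [12, 4, 20, 15, 24, 26, 42, 34]
  queue [27, 39] -> pop 27, enqueue [30], visited so far: [12, 4, 20, 15, 24, 26, 42, 34, 27]
  queue [39, 30] -> pop 39, enqueue [none], visited so far: [12, 4, 20, 15, 24, 26, 42, 34, 27, 39]
  queue [30] -> pop 30, enqueue [none], visited so far: [12, 4, 20, 15, 24, 26, 42, 34, 27, 39, 30]
Result: [12, 4, 20, 15, 24, 26, 42, 34, 27, 39, 30]


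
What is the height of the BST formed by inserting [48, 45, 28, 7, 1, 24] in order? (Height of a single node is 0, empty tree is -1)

Insertion order: [48, 45, 28, 7, 1, 24]
Tree (level-order array): [48, 45, None, 28, None, 7, None, 1, 24]
Compute height bottom-up (empty subtree = -1):
  height(1) = 1 + max(-1, -1) = 0
  height(24) = 1 + max(-1, -1) = 0
  height(7) = 1 + max(0, 0) = 1
  height(28) = 1 + max(1, -1) = 2
  height(45) = 1 + max(2, -1) = 3
  height(48) = 1 + max(3, -1) = 4
Height = 4


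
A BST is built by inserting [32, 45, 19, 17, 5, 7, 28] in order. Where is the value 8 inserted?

Starting tree (level order): [32, 19, 45, 17, 28, None, None, 5, None, None, None, None, 7]
Insertion path: 32 -> 19 -> 17 -> 5 -> 7
Result: insert 8 as right child of 7
Final tree (level order): [32, 19, 45, 17, 28, None, None, 5, None, None, None, None, 7, None, 8]


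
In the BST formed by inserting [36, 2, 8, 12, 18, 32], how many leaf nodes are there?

Tree built from: [36, 2, 8, 12, 18, 32]
Tree (level-order array): [36, 2, None, None, 8, None, 12, None, 18, None, 32]
Rule: A leaf has 0 children.
Per-node child counts:
  node 36: 1 child(ren)
  node 2: 1 child(ren)
  node 8: 1 child(ren)
  node 12: 1 child(ren)
  node 18: 1 child(ren)
  node 32: 0 child(ren)
Matching nodes: [32]
Count of leaf nodes: 1


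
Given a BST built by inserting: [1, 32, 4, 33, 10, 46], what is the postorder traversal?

Tree insertion order: [1, 32, 4, 33, 10, 46]
Tree (level-order array): [1, None, 32, 4, 33, None, 10, None, 46]
Postorder traversal: [10, 4, 46, 33, 32, 1]


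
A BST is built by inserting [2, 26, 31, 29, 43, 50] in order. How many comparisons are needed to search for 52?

Search path for 52: 2 -> 26 -> 31 -> 43 -> 50
Found: False
Comparisons: 5


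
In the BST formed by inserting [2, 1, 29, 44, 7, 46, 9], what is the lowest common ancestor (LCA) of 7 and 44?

Tree insertion order: [2, 1, 29, 44, 7, 46, 9]
Tree (level-order array): [2, 1, 29, None, None, 7, 44, None, 9, None, 46]
In a BST, the LCA of p=7, q=44 is the first node v on the
root-to-leaf path with p <= v <= q (go left if both < v, right if both > v).
Walk from root:
  at 2: both 7 and 44 > 2, go right
  at 29: 7 <= 29 <= 44, this is the LCA
LCA = 29


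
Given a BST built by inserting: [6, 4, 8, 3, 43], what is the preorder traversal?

Tree insertion order: [6, 4, 8, 3, 43]
Tree (level-order array): [6, 4, 8, 3, None, None, 43]
Preorder traversal: [6, 4, 3, 8, 43]


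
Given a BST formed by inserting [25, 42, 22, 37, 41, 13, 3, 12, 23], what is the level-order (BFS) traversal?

Tree insertion order: [25, 42, 22, 37, 41, 13, 3, 12, 23]
Tree (level-order array): [25, 22, 42, 13, 23, 37, None, 3, None, None, None, None, 41, None, 12]
BFS from the root, enqueuing left then right child of each popped node:
  queue [25] -> pop 25, enqueue [22, 42], visited so far: [25]
  queue [22, 42] -> pop 22, enqueue [13, 23], visited so far: [25, 22]
  queue [42, 13, 23] -> pop 42, enqueue [37], visited so far: [25, 22, 42]
  queue [13, 23, 37] -> pop 13, enqueue [3], visited so far: [25, 22, 42, 13]
  queue [23, 37, 3] -> pop 23, enqueue [none], visited so far: [25, 22, 42, 13, 23]
  queue [37, 3] -> pop 37, enqueue [41], visited so far: [25, 22, 42, 13, 23, 37]
  queue [3, 41] -> pop 3, enqueue [12], visited so far: [25, 22, 42, 13, 23, 37, 3]
  queue [41, 12] -> pop 41, enqueue [none], visited so far: [25, 22, 42, 13, 23, 37, 3, 41]
  queue [12] -> pop 12, enqueue [none], visited so far: [25, 22, 42, 13, 23, 37, 3, 41, 12]
Result: [25, 22, 42, 13, 23, 37, 3, 41, 12]


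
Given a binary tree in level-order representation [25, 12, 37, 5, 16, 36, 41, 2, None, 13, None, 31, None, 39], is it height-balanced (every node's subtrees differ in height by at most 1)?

Tree (level-order array): [25, 12, 37, 5, 16, 36, 41, 2, None, 13, None, 31, None, 39]
Definition: a tree is height-balanced if, at every node, |h(left) - h(right)| <= 1 (empty subtree has height -1).
Bottom-up per-node check:
  node 2: h_left=-1, h_right=-1, diff=0 [OK], height=0
  node 5: h_left=0, h_right=-1, diff=1 [OK], height=1
  node 13: h_left=-1, h_right=-1, diff=0 [OK], height=0
  node 16: h_left=0, h_right=-1, diff=1 [OK], height=1
  node 12: h_left=1, h_right=1, diff=0 [OK], height=2
  node 31: h_left=-1, h_right=-1, diff=0 [OK], height=0
  node 36: h_left=0, h_right=-1, diff=1 [OK], height=1
  node 39: h_left=-1, h_right=-1, diff=0 [OK], height=0
  node 41: h_left=0, h_right=-1, diff=1 [OK], height=1
  node 37: h_left=1, h_right=1, diff=0 [OK], height=2
  node 25: h_left=2, h_right=2, diff=0 [OK], height=3
All nodes satisfy the balance condition.
Result: Balanced


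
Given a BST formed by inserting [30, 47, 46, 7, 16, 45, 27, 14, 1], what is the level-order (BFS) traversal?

Tree insertion order: [30, 47, 46, 7, 16, 45, 27, 14, 1]
Tree (level-order array): [30, 7, 47, 1, 16, 46, None, None, None, 14, 27, 45]
BFS from the root, enqueuing left then right child of each popped node:
  queue [30] -> pop 30, enqueue [7, 47], visited so far: [30]
  queue [7, 47] -> pop 7, enqueue [1, 16], visited so far: [30, 7]
  queue [47, 1, 16] -> pop 47, enqueue [46], visited so far: [30, 7, 47]
  queue [1, 16, 46] -> pop 1, enqueue [none], visited so far: [30, 7, 47, 1]
  queue [16, 46] -> pop 16, enqueue [14, 27], visited so far: [30, 7, 47, 1, 16]
  queue [46, 14, 27] -> pop 46, enqueue [45], visited so far: [30, 7, 47, 1, 16, 46]
  queue [14, 27, 45] -> pop 14, enqueue [none], visited so far: [30, 7, 47, 1, 16, 46, 14]
  queue [27, 45] -> pop 27, enqueue [none], visited so far: [30, 7, 47, 1, 16, 46, 14, 27]
  queue [45] -> pop 45, enqueue [none], visited so far: [30, 7, 47, 1, 16, 46, 14, 27, 45]
Result: [30, 7, 47, 1, 16, 46, 14, 27, 45]


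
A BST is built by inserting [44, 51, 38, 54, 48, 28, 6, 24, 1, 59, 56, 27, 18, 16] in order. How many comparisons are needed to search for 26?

Search path for 26: 44 -> 38 -> 28 -> 6 -> 24 -> 27
Found: False
Comparisons: 6


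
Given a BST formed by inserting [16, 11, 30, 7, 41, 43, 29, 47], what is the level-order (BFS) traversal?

Tree insertion order: [16, 11, 30, 7, 41, 43, 29, 47]
Tree (level-order array): [16, 11, 30, 7, None, 29, 41, None, None, None, None, None, 43, None, 47]
BFS from the root, enqueuing left then right child of each popped node:
  queue [16] -> pop 16, enqueue [11, 30], visited so far: [16]
  queue [11, 30] -> pop 11, enqueue [7], visited so far: [16, 11]
  queue [30, 7] -> pop 30, enqueue [29, 41], visited so far: [16, 11, 30]
  queue [7, 29, 41] -> pop 7, enqueue [none], visited so far: [16, 11, 30, 7]
  queue [29, 41] -> pop 29, enqueue [none], visited so far: [16, 11, 30, 7, 29]
  queue [41] -> pop 41, enqueue [43], visited so far: [16, 11, 30, 7, 29, 41]
  queue [43] -> pop 43, enqueue [47], visited so far: [16, 11, 30, 7, 29, 41, 43]
  queue [47] -> pop 47, enqueue [none], visited so far: [16, 11, 30, 7, 29, 41, 43, 47]
Result: [16, 11, 30, 7, 29, 41, 43, 47]


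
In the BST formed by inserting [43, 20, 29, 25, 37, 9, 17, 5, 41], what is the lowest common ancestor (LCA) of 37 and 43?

Tree insertion order: [43, 20, 29, 25, 37, 9, 17, 5, 41]
Tree (level-order array): [43, 20, None, 9, 29, 5, 17, 25, 37, None, None, None, None, None, None, None, 41]
In a BST, the LCA of p=37, q=43 is the first node v on the
root-to-leaf path with p <= v <= q (go left if both < v, right if both > v).
Walk from root:
  at 43: 37 <= 43 <= 43, this is the LCA
LCA = 43


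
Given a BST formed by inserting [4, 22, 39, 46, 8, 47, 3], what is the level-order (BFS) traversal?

Tree insertion order: [4, 22, 39, 46, 8, 47, 3]
Tree (level-order array): [4, 3, 22, None, None, 8, 39, None, None, None, 46, None, 47]
BFS from the root, enqueuing left then right child of each popped node:
  queue [4] -> pop 4, enqueue [3, 22], visited so far: [4]
  queue [3, 22] -> pop 3, enqueue [none], visited so far: [4, 3]
  queue [22] -> pop 22, enqueue [8, 39], visited so far: [4, 3, 22]
  queue [8, 39] -> pop 8, enqueue [none], visited so far: [4, 3, 22, 8]
  queue [39] -> pop 39, enqueue [46], visited so far: [4, 3, 22, 8, 39]
  queue [46] -> pop 46, enqueue [47], visited so far: [4, 3, 22, 8, 39, 46]
  queue [47] -> pop 47, enqueue [none], visited so far: [4, 3, 22, 8, 39, 46, 47]
Result: [4, 3, 22, 8, 39, 46, 47]


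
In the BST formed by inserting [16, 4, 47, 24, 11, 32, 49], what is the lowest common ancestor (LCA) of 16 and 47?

Tree insertion order: [16, 4, 47, 24, 11, 32, 49]
Tree (level-order array): [16, 4, 47, None, 11, 24, 49, None, None, None, 32]
In a BST, the LCA of p=16, q=47 is the first node v on the
root-to-leaf path with p <= v <= q (go left if both < v, right if both > v).
Walk from root:
  at 16: 16 <= 16 <= 47, this is the LCA
LCA = 16


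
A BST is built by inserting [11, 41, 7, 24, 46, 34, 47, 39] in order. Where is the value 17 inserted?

Starting tree (level order): [11, 7, 41, None, None, 24, 46, None, 34, None, 47, None, 39]
Insertion path: 11 -> 41 -> 24
Result: insert 17 as left child of 24
Final tree (level order): [11, 7, 41, None, None, 24, 46, 17, 34, None, 47, None, None, None, 39]


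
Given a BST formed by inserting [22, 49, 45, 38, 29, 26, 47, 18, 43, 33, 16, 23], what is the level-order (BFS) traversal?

Tree insertion order: [22, 49, 45, 38, 29, 26, 47, 18, 43, 33, 16, 23]
Tree (level-order array): [22, 18, 49, 16, None, 45, None, None, None, 38, 47, 29, 43, None, None, 26, 33, None, None, 23]
BFS from the root, enqueuing left then right child of each popped node:
  queue [22] -> pop 22, enqueue [18, 49], visited so far: [22]
  queue [18, 49] -> pop 18, enqueue [16], visited so far: [22, 18]
  queue [49, 16] -> pop 49, enqueue [45], visited so far: [22, 18, 49]
  queue [16, 45] -> pop 16, enqueue [none], visited so far: [22, 18, 49, 16]
  queue [45] -> pop 45, enqueue [38, 47], visited so far: [22, 18, 49, 16, 45]
  queue [38, 47] -> pop 38, enqueue [29, 43], visited so far: [22, 18, 49, 16, 45, 38]
  queue [47, 29, 43] -> pop 47, enqueue [none], visited so far: [22, 18, 49, 16, 45, 38, 47]
  queue [29, 43] -> pop 29, enqueue [26, 33], visited so far: [22, 18, 49, 16, 45, 38, 47, 29]
  queue [43, 26, 33] -> pop 43, enqueue [none], visited so far: [22, 18, 49, 16, 45, 38, 47, 29, 43]
  queue [26, 33] -> pop 26, enqueue [23], visited so far: [22, 18, 49, 16, 45, 38, 47, 29, 43, 26]
  queue [33, 23] -> pop 33, enqueue [none], visited so far: [22, 18, 49, 16, 45, 38, 47, 29, 43, 26, 33]
  queue [23] -> pop 23, enqueue [none], visited so far: [22, 18, 49, 16, 45, 38, 47, 29, 43, 26, 33, 23]
Result: [22, 18, 49, 16, 45, 38, 47, 29, 43, 26, 33, 23]


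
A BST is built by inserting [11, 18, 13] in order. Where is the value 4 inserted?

Starting tree (level order): [11, None, 18, 13]
Insertion path: 11
Result: insert 4 as left child of 11
Final tree (level order): [11, 4, 18, None, None, 13]


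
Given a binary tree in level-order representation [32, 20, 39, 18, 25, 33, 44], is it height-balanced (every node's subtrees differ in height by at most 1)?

Tree (level-order array): [32, 20, 39, 18, 25, 33, 44]
Definition: a tree is height-balanced if, at every node, |h(left) - h(right)| <= 1 (empty subtree has height -1).
Bottom-up per-node check:
  node 18: h_left=-1, h_right=-1, diff=0 [OK], height=0
  node 25: h_left=-1, h_right=-1, diff=0 [OK], height=0
  node 20: h_left=0, h_right=0, diff=0 [OK], height=1
  node 33: h_left=-1, h_right=-1, diff=0 [OK], height=0
  node 44: h_left=-1, h_right=-1, diff=0 [OK], height=0
  node 39: h_left=0, h_right=0, diff=0 [OK], height=1
  node 32: h_left=1, h_right=1, diff=0 [OK], height=2
All nodes satisfy the balance condition.
Result: Balanced


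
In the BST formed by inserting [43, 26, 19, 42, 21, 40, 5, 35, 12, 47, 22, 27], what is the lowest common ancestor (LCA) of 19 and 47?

Tree insertion order: [43, 26, 19, 42, 21, 40, 5, 35, 12, 47, 22, 27]
Tree (level-order array): [43, 26, 47, 19, 42, None, None, 5, 21, 40, None, None, 12, None, 22, 35, None, None, None, None, None, 27]
In a BST, the LCA of p=19, q=47 is the first node v on the
root-to-leaf path with p <= v <= q (go left if both < v, right if both > v).
Walk from root:
  at 43: 19 <= 43 <= 47, this is the LCA
LCA = 43


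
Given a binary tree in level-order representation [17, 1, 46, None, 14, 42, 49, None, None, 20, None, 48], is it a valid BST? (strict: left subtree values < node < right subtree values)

Level-order array: [17, 1, 46, None, 14, 42, 49, None, None, 20, None, 48]
Validate using subtree bounds (lo, hi): at each node, require lo < value < hi,
then recurse left with hi=value and right with lo=value.
Preorder trace (stopping at first violation):
  at node 17 with bounds (-inf, +inf): OK
  at node 1 with bounds (-inf, 17): OK
  at node 14 with bounds (1, 17): OK
  at node 46 with bounds (17, +inf): OK
  at node 42 with bounds (17, 46): OK
  at node 20 with bounds (17, 42): OK
  at node 49 with bounds (46, +inf): OK
  at node 48 with bounds (46, 49): OK
No violation found at any node.
Result: Valid BST


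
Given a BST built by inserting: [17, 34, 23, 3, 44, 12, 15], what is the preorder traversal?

Tree insertion order: [17, 34, 23, 3, 44, 12, 15]
Tree (level-order array): [17, 3, 34, None, 12, 23, 44, None, 15]
Preorder traversal: [17, 3, 12, 15, 34, 23, 44]


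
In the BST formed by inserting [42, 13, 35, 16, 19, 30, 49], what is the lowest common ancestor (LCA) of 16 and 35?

Tree insertion order: [42, 13, 35, 16, 19, 30, 49]
Tree (level-order array): [42, 13, 49, None, 35, None, None, 16, None, None, 19, None, 30]
In a BST, the LCA of p=16, q=35 is the first node v on the
root-to-leaf path with p <= v <= q (go left if both < v, right if both > v).
Walk from root:
  at 42: both 16 and 35 < 42, go left
  at 13: both 16 and 35 > 13, go right
  at 35: 16 <= 35 <= 35, this is the LCA
LCA = 35


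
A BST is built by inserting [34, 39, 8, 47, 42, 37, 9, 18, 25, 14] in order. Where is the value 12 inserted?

Starting tree (level order): [34, 8, 39, None, 9, 37, 47, None, 18, None, None, 42, None, 14, 25]
Insertion path: 34 -> 8 -> 9 -> 18 -> 14
Result: insert 12 as left child of 14
Final tree (level order): [34, 8, 39, None, 9, 37, 47, None, 18, None, None, 42, None, 14, 25, None, None, 12]


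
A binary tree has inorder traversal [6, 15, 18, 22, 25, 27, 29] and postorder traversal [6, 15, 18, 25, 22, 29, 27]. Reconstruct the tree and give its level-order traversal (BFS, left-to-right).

Inorder:   [6, 15, 18, 22, 25, 27, 29]
Postorder: [6, 15, 18, 25, 22, 29, 27]
Algorithm: postorder visits root last, so walk postorder right-to-left;
each value is the root of the current inorder slice — split it at that
value, recurse on the right subtree first, then the left.
Recursive splits:
  root=27; inorder splits into left=[6, 15, 18, 22, 25], right=[29]
  root=29; inorder splits into left=[], right=[]
  root=22; inorder splits into left=[6, 15, 18], right=[25]
  root=25; inorder splits into left=[], right=[]
  root=18; inorder splits into left=[6, 15], right=[]
  root=15; inorder splits into left=[6], right=[]
  root=6; inorder splits into left=[], right=[]
Reconstructed level-order: [27, 22, 29, 18, 25, 15, 6]
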